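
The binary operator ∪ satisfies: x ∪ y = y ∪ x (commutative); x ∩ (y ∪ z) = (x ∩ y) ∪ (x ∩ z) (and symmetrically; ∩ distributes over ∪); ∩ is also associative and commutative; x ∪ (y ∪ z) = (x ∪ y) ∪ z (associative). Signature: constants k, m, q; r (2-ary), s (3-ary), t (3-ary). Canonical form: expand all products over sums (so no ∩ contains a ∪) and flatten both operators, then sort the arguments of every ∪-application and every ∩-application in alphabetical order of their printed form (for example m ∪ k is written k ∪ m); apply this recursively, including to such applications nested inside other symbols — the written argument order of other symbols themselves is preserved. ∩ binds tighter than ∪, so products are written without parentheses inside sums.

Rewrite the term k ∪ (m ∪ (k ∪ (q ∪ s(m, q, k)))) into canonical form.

Merge nested applications:  k ∪ m ∪ k ∪ q ∪ s(m, q, k)
Sort arguments:  k ∪ k ∪ m ∪ q ∪ s(m, q, k)

Answer: k ∪ k ∪ m ∪ q ∪ s(m, q, k)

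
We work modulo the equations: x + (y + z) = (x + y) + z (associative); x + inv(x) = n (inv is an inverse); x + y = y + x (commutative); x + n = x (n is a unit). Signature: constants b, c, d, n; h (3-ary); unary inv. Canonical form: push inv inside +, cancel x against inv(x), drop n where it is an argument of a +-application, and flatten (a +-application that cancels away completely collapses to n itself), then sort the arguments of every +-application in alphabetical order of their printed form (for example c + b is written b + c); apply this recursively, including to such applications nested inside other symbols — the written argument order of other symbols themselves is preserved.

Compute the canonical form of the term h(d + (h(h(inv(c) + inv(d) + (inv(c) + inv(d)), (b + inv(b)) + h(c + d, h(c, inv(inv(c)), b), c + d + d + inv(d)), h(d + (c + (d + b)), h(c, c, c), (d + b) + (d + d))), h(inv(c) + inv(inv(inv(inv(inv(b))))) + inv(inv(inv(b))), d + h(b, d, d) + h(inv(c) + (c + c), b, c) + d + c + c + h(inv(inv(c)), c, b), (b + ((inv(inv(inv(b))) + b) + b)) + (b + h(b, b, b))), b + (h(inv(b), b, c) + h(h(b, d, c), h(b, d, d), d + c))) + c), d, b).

Work inside:  d + (h(h(inv(c) + inv(d) + (inv(c) + inv(d)), (b + inv(b)) + h(c + d, h(c, inv(inv(c)), b), c + d + d + inv(d)), h(d + (c + (d + b)), h(c, c, c), (d + b) + (d + d))), h(inv(c) + inv(inv(inv(inv(inv(b))))) + inv(inv(inv(b))), d + h(b, d, d) + h(inv(c) + (c + c), b, c) + d + c + c + h(inv(inv(c)), c, b), (b + ((inv(inv(inv(b))) + b) + b)) + (b + h(b, b, b))), b + (h(inv(b), b, c) + h(h(b, d, c), h(b, d, d), d + c))) + c)
Push inv inside:  distribute inv over + and collapse double inv
Combine occurrences:  d + h(h(inv(c) + inv(c) + inv(d) + inv(d), h(c + d, h(c, c, b), c + d), h(b + c + d + d, h(c, c, c), b + d + d + d)), h(inv(b) + inv(b) + inv(c), c + c + d + d + h(b, d, d) + h(c, b, c) + h(c, c, b), b + b + b + h(b, b, b)), b + h(h(b, d, c), h(b, d, d), c + d) + h(inv(b), b, c)) + c
Sort:  c + d + h(h(inv(c) + inv(c) + inv(d) + inv(d), h(c + d, h(c, c, b), c + d), h(b + c + d + d, h(c, c, c), b + d + d + d)), h(inv(b) + inv(b) + inv(c), c + c + d + d + h(b, d, d) + h(c, b, c) + h(c, c, b), b + b + b + h(b, b, b)), b + h(h(b, d, c), h(b, d, d), c + d) + h(inv(b), b, c))
Put back:  h(c + d + h(h(inv(c) + inv(c) + inv(d) + inv(d), h(c + d, h(c, c, b), c + d), h(b + c + d + d, h(c, c, c), b + d + d + d)), h(inv(b) + inv(b) + inv(c), c + c + d + d + h(b, d, d) + h(c, b, c) + h(c, c, b), b + b + b + h(b, b, b)), b + h(h(b, d, c), h(b, d, d), c + d) + h(inv(b), b, c)), d, b)

Answer: h(c + d + h(h(inv(c) + inv(c) + inv(d) + inv(d), h(c + d, h(c, c, b), c + d), h(b + c + d + d, h(c, c, c), b + d + d + d)), h(inv(b) + inv(b) + inv(c), c + c + d + d + h(b, d, d) + h(c, b, c) + h(c, c, b), b + b + b + h(b, b, b)), b + h(h(b, d, c), h(b, d, d), c + d) + h(inv(b), b, c)), d, b)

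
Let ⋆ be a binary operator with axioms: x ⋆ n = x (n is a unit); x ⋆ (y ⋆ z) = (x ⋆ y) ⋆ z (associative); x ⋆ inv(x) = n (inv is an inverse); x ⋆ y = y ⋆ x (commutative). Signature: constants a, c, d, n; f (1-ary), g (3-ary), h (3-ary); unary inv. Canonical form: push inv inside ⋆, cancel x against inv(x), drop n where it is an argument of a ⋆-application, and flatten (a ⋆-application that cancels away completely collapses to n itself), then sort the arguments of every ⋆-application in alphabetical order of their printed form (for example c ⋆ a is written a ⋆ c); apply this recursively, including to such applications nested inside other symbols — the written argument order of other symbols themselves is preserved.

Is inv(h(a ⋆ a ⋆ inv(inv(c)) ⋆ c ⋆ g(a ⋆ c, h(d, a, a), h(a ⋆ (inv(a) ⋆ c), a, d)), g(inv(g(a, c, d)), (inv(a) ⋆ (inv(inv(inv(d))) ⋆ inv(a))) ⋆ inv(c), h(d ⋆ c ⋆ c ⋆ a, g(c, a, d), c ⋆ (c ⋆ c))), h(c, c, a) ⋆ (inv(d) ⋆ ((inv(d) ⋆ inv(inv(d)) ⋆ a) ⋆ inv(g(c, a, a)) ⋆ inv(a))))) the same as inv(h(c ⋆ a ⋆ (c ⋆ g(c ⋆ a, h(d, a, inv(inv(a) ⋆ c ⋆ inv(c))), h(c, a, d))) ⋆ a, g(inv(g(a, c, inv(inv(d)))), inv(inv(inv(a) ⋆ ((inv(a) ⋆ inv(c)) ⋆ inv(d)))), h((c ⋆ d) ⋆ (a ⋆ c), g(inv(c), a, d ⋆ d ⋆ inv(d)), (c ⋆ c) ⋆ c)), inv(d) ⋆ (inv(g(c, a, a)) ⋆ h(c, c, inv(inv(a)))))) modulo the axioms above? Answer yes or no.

Answer: no — inv(h(a ⋆ a ⋆ c ⋆ c ⋆ g(a ⋆ c, h(d, a, a), h(c, a, d)), g(inv(g(a, c, d)), inv(a) ⋆ inv(a) ⋆ inv(c) ⋆ inv(d), h(a ⋆ c ⋆ c ⋆ d, g(c, a, d), c ⋆ c ⋆ c)), h(c, c, a) ⋆ inv(d) ⋆ inv(g(c, a, a)))) vs inv(h(a ⋆ a ⋆ c ⋆ c ⋆ g(a ⋆ c, h(d, a, a), h(c, a, d)), g(inv(g(a, c, d)), inv(a) ⋆ inv(a) ⋆ inv(c) ⋆ inv(d), h(a ⋆ c ⋆ c ⋆ d, g(inv(c), a, d), c ⋆ c ⋆ c)), h(c, c, a) ⋆ inv(d) ⋆ inv(g(c, a, a))))

Derivation:
Left:  inv(h(a ⋆ a ⋆ inv(inv(c)) ⋆ c ⋆ g(a ⋆ c, h(d, a, a), h(a ⋆ (inv(a) ⋆ c), a, d)), g(inv(g(a, c, d)), (inv(a) ⋆ (inv(inv(inv(d))) ⋆ inv(a))) ⋆ inv(c), h(d ⋆ c ⋆ c ⋆ a, g(c, a, d), c ⋆ (c ⋆ c))), h(c, c, a) ⋆ (inv(d) ⋆ ((inv(d) ⋆ inv(inv(d)) ⋆ a) ⋆ inv(g(c, a, a)) ⋆ inv(a)))))
  Push inv inside:  distribute inv over ⋆ and collapse double inv
  Combine occurrences:  inv(h(a ⋆ a ⋆ c ⋆ c ⋆ g(a ⋆ c, h(d, a, a), h(c, a, d)), g(inv(g(a, c, d)), inv(a) ⋆ inv(a) ⋆ inv(c) ⋆ inv(d), h(a ⋆ c ⋆ c ⋆ d, g(c, a, d), c ⋆ c ⋆ c)), h(c, c, a) ⋆ inv(d) ⋆ inv(g(c, a, a))))
Right:  inv(h(c ⋆ a ⋆ (c ⋆ g(c ⋆ a, h(d, a, inv(inv(a) ⋆ c ⋆ inv(c))), h(c, a, d))) ⋆ a, g(inv(g(a, c, inv(inv(d)))), inv(inv(inv(a) ⋆ ((inv(a) ⋆ inv(c)) ⋆ inv(d)))), h((c ⋆ d) ⋆ (a ⋆ c), g(inv(c), a, d ⋆ d ⋆ inv(d)), (c ⋆ c) ⋆ c)), inv(d) ⋆ (inv(g(c, a, a)) ⋆ h(c, c, inv(inv(a))))))
  Push inv inside:  distribute inv over ⋆ and collapse double inv
  Collect:  inv(h(a ⋆ a ⋆ c ⋆ c ⋆ g(a ⋆ c, h(d, a, a), h(c, a, d)), g(inv(g(a, c, d)), inv(a) ⋆ inv(a) ⋆ inv(c) ⋆ inv(d), h(a ⋆ c ⋆ c ⋆ d, g(inv(c), a, d), c ⋆ c ⋆ c)), h(c, c, a) ⋆ inv(d) ⋆ inv(g(c, a, a))))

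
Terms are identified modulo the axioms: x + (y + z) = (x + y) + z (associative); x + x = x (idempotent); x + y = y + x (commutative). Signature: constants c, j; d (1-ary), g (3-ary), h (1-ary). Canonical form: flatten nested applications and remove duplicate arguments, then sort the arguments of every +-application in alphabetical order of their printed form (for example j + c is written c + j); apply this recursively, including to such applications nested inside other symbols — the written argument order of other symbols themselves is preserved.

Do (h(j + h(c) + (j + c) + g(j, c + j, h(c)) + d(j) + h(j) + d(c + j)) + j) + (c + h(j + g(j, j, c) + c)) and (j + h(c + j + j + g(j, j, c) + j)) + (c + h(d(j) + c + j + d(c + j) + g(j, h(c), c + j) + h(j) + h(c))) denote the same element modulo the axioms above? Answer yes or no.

Left:  (h(j + h(c) + (j + c) + g(j, c + j, h(c)) + d(j) + h(j) + d(c + j)) + j) + (c + h(j + g(j, j, c) + c))
  Flatten:  h(j + h(c) + (j + c) + g(j, c + j, h(c)) + d(j) + h(j) + d(c + j)) + j + c + h(j + g(j, j, c) + c)
  Canonicalize subterm:  h(j + h(c) + (j + c) + g(j, c + j, h(c)) + d(j) + h(j) + d(c + j))  →  h(c + d(c + j) + d(j) + g(j, c + j, h(c)) + h(c) + h(j) + j)
  Simplify inside:  h(j + g(j, j, c) + c)  →  h(c + g(j, j, c) + j)
  Sort:  c + h(c + d(c + j) + d(j) + g(j, c + j, h(c)) + h(c) + h(j) + j) + h(c + g(j, j, c) + j) + j
Right:  (j + h(c + j + j + g(j, j, c) + j)) + (c + h(d(j) + c + j + d(c + j) + g(j, h(c), c + j) + h(j) + h(c)))
  Merge nested applications:  j + h(c + j + j + g(j, j, c) + j) + c + h(d(j) + c + j + d(c + j) + g(j, h(c), c + j) + h(j) + h(c))
  Simplify inside:  h(c + j + j + g(j, j, c) + j)  →  h(c + g(j, j, c) + j)
  Canonicalize subterm:  h(d(j) + c + j + d(c + j) + g(j, h(c), c + j) + h(j) + h(c))  →  h(c + d(c + j) + d(j) + g(j, h(c), c + j) + h(c) + h(j) + j)
  Sort arguments:  c + h(c + d(c + j) + d(j) + g(j, h(c), c + j) + h(c) + h(j) + j) + h(c + g(j, j, c) + j) + j

Answer: no — c + h(c + d(c + j) + d(j) + g(j, c + j, h(c)) + h(c) + h(j) + j) + h(c + g(j, j, c) + j) + j vs c + h(c + d(c + j) + d(j) + g(j, h(c), c + j) + h(c) + h(j) + j) + h(c + g(j, j, c) + j) + j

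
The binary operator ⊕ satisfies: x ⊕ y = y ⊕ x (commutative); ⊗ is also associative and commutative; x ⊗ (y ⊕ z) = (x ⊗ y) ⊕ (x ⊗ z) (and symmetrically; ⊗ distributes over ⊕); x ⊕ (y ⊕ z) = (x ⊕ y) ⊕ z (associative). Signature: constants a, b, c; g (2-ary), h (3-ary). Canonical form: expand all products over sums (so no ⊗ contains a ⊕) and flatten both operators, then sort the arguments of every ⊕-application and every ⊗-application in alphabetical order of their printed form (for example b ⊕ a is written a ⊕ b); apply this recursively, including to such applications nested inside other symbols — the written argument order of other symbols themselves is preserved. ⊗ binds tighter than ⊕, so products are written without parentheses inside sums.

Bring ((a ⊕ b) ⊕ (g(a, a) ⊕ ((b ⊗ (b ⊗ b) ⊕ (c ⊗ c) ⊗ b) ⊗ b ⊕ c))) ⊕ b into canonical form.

Expand products over sums:  a ⊕ b ⊕ g(a, a) ⊕ b ⊗ b ⊗ b ⊗ b ⊕ b ⊗ b ⊗ c ⊗ c ⊕ c ⊕ b
Sort arguments:  a ⊕ b ⊕ b ⊕ b ⊗ b ⊗ b ⊗ b ⊕ b ⊗ b ⊗ c ⊗ c ⊕ c ⊕ g(a, a)

Answer: a ⊕ b ⊕ b ⊕ b ⊗ b ⊗ b ⊗ b ⊕ b ⊗ b ⊗ c ⊗ c ⊕ c ⊕ g(a, a)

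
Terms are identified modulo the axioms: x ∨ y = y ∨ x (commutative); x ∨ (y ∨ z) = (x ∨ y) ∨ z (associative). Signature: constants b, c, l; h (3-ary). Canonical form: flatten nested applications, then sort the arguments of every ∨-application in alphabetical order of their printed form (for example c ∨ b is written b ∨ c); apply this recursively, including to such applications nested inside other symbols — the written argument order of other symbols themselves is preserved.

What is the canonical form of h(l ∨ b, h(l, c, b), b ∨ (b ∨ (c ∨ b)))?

Answer: h(b ∨ l, h(l, c, b), b ∨ b ∨ b ∨ c)

Derivation:
Work inside:  b ∨ (b ∨ (c ∨ b))
Un-nest:  b ∨ b ∨ c ∨ b
Order the arguments:  b ∨ b ∨ b ∨ c
Put back:  h(b ∨ l, h(l, c, b), b ∨ b ∨ b ∨ c)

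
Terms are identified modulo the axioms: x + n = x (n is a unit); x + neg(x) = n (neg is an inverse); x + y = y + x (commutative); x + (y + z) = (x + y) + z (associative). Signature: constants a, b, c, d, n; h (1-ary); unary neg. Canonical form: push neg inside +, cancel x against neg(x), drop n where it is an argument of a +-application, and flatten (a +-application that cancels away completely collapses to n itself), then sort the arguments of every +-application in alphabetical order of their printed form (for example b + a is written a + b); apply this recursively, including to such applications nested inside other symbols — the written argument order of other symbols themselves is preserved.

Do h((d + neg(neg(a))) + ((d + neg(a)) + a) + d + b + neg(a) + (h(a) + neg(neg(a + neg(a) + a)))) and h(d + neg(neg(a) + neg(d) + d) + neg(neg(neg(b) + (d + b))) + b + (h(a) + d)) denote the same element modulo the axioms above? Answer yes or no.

Left:  h((d + neg(neg(a))) + ((d + neg(a)) + a) + d + b + neg(a) + (h(a) + neg(neg(a + neg(a) + a))))
  Focus inside:  (d + neg(neg(a))) + ((d + neg(a)) + a) + d + b + neg(a) + (h(a) + neg(neg(a + neg(a) + a)))
  Push neg inside:  distribute neg over + and collapse double neg
  Collect terms:  d + d + d + a + b + h(a)
  Sort:  a + b + d + d + d + h(a)
  Reassemble:  h(a + b + d + d + d + h(a))
Right:  h(d + neg(neg(a) + neg(d) + d) + neg(neg(neg(b) + (d + b))) + b + (h(a) + d))
  Work inside:  d + neg(neg(a) + neg(d) + d) + neg(neg(neg(b) + (d + b))) + b + (h(a) + d)
  Push neg inside:  distribute neg over + and collapse double neg
  Collect:  d + d + d + a + b + h(a)
  Sort arguments:  a + b + d + d + d + h(a)
  Put back:  h(a + b + d + d + d + h(a))

Answer: yes — both canonical forms are h(a + b + d + d + d + h(a))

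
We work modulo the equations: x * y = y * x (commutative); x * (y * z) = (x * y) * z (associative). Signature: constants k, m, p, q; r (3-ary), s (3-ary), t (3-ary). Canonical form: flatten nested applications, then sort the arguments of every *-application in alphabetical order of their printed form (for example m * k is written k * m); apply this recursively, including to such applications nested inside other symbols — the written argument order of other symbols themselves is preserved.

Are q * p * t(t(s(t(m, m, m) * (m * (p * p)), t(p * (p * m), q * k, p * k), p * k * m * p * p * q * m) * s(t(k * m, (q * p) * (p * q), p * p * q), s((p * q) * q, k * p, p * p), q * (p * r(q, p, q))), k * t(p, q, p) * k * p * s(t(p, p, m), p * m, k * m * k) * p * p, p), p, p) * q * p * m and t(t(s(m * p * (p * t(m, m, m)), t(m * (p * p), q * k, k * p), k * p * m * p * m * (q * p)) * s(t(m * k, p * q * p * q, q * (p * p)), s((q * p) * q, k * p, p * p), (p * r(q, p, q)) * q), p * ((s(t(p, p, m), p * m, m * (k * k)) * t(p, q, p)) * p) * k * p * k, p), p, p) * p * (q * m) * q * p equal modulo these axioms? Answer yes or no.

Left:  q * p * t(t(s(t(m, m, m) * (m * (p * p)), t(p * (p * m), q * k, p * k), p * k * m * p * p * q * m) * s(t(k * m, (q * p) * (p * q), p * p * q), s((p * q) * q, k * p, p * p), q * (p * r(q, p, q))), k * t(p, q, p) * k * p * s(t(p, p, m), p * m, k * m * k) * p * p, p), p, p) * q * p * m
  Simplify inside:  t(t(s(t(m, m, m) * (m * (p * p)), t(p * (p * m), q * k, p * k), p * k * m * p * p * q * m) * s(t(k * m, (q * p) * (p * q), p * p * q), s((p * q) * q, k * p, p * p), q * (p * r(q, p, q))), k * t(p, q, p) * k * p * s(t(p, p, m), p * m, k * m * k) * p * p, p), p, p)  →  t(t(s(m * p * p * t(m, m, m), t(m * p * p, k * q, k * p), k * m * m * p * p * p * q) * s(t(k * m, p * p * q * q, p * p * q), s(p * q * q, k * p, p * p), p * q * r(q, p, q)), k * k * p * p * p * s(t(p, p, m), m * p, k * k * m) * t(p, q, p), p), p, p)
  Sort:  m * p * p * q * q * t(t(s(m * p * p * t(m, m, m), t(m * p * p, k * q, k * p), k * m * m * p * p * p * q) * s(t(k * m, p * p * q * q, p * p * q), s(p * q * q, k * p, p * p), p * q * r(q, p, q)), k * k * p * p * p * s(t(p, p, m), m * p, k * k * m) * t(p, q, p), p), p, p)
Right:  t(t(s(m * p * (p * t(m, m, m)), t(m * (p * p), q * k, k * p), k * p * m * p * m * (q * p)) * s(t(m * k, p * q * p * q, q * (p * p)), s((q * p) * q, k * p, p * p), (p * r(q, p, q)) * q), p * ((s(t(p, p, m), p * m, m * (k * k)) * t(p, q, p)) * p) * k * p * k, p), p, p) * p * (q * m) * q * p
  Merge nested applications:  t(t(s(m * p * (p * t(m, m, m)), t(m * (p * p), q * k, k * p), k * p * m * p * m * (q * p)) * s(t(m * k, p * q * p * q, q * (p * p)), s((q * p) * q, k * p, p * p), (p * r(q, p, q)) * q), p * ((s(t(p, p, m), p * m, m * (k * k)) * t(p, q, p)) * p) * k * p * k, p), p, p) * p * q * m * q * p
  Inside:  t(t(s(m * p * (p * t(m, m, m)), t(m * (p * p), q * k, k * p), k * p * m * p * m * (q * p)) * s(t(m * k, p * q * p * q, q * (p * p)), s((q * p) * q, k * p, p * p), (p * r(q, p, q)) * q), p * ((s(t(p, p, m), p * m, m * (k * k)) * t(p, q, p)) * p) * k * p * k, p), p, p)  →  t(t(s(m * p * p * t(m, m, m), t(m * p * p, k * q, k * p), k * m * m * p * p * p * q) * s(t(k * m, p * p * q * q, p * p * q), s(p * q * q, k * p, p * p), p * q * r(q, p, q)), k * k * p * p * p * s(t(p, p, m), m * p, k * k * m) * t(p, q, p), p), p, p)
  Sort arguments:  m * p * p * q * q * t(t(s(m * p * p * t(m, m, m), t(m * p * p, k * q, k * p), k * m * m * p * p * p * q) * s(t(k * m, p * p * q * q, p * p * q), s(p * q * q, k * p, p * p), p * q * r(q, p, q)), k * k * p * p * p * s(t(p, p, m), m * p, k * k * m) * t(p, q, p), p), p, p)

Answer: yes — both canonical forms are m * p * p * q * q * t(t(s(m * p * p * t(m, m, m), t(m * p * p, k * q, k * p), k * m * m * p * p * p * q) * s(t(k * m, p * p * q * q, p * p * q), s(p * q * q, k * p, p * p), p * q * r(q, p, q)), k * k * p * p * p * s(t(p, p, m), m * p, k * k * m) * t(p, q, p), p), p, p)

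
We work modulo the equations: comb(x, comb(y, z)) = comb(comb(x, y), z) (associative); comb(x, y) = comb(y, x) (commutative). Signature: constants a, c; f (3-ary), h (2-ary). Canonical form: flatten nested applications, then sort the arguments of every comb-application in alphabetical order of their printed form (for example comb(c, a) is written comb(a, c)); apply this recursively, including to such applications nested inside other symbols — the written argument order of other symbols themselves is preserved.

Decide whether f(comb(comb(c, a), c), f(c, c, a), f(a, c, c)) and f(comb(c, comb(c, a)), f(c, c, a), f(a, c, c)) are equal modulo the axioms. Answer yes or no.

Left:  f(comb(comb(c, a), c), f(c, c, a), f(a, c, c))
  Descend into:  comb(comb(c, a), c)
  Merge nested applications:  comb(c, a, c)
  Sort arguments:  comb(a, c, c)
  Put back:  f(comb(a, c, c), f(c, c, a), f(a, c, c))
Right:  f(comb(c, comb(c, a)), f(c, c, a), f(a, c, c))
  Focus inside:  comb(c, comb(c, a))
  Merge nested applications:  comb(c, c, a)
  Order the arguments:  comb(a, c, c)
  Reassemble:  f(comb(a, c, c), f(c, c, a), f(a, c, c))

Answer: yes — both canonical forms are f(comb(a, c, c), f(c, c, a), f(a, c, c))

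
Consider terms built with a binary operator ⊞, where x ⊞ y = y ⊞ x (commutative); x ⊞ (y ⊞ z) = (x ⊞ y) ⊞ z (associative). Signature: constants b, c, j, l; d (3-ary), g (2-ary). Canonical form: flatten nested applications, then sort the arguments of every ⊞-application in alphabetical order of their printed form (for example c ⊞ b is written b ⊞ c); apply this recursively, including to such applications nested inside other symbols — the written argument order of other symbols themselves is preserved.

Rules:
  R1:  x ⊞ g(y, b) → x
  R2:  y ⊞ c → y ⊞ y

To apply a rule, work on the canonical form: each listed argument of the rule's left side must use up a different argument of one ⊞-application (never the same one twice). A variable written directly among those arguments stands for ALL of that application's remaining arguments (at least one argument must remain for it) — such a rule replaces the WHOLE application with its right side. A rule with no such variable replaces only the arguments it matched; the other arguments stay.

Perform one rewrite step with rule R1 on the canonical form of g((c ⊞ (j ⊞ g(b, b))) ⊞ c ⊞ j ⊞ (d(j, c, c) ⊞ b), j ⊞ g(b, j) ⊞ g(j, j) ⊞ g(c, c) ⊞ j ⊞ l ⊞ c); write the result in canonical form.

Answer: g(b ⊞ c ⊞ c ⊞ d(j, c, c) ⊞ j ⊞ j, c ⊞ g(b, j) ⊞ g(c, c) ⊞ g(j, j) ⊞ j ⊞ j ⊞ l)

Derivation:
Canonical form:  g(b ⊞ c ⊞ c ⊞ d(j, c, c) ⊞ g(b, b) ⊞ j ⊞ j, c ⊞ g(b, j) ⊞ g(c, c) ⊞ g(j, j) ⊞ j ⊞ j ⊞ l)
Match R1:  consume g(b, b);  x := b ⊞ c ⊞ c ⊞ d(j, c, c) ⊞ j ⊞ j, y := b
Every leftover argument binds to the variable; the entire application is replaced.
Result:  g(b ⊞ c ⊞ c ⊞ d(j, c, c) ⊞ j ⊞ j, c ⊞ g(b, j) ⊞ g(c, c) ⊞ g(j, j) ⊞ j ⊞ j ⊞ l)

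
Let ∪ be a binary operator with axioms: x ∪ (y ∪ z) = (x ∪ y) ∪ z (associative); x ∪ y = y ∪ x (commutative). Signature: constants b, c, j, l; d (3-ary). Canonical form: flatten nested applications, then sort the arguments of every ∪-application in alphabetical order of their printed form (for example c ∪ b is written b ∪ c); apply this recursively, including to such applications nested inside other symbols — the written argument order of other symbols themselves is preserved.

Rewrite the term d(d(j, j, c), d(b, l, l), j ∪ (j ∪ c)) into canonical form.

Work inside:  j ∪ (j ∪ c)
Merge nested applications:  j ∪ j ∪ c
Sort:  c ∪ j ∪ j
Put back:  d(d(j, j, c), d(b, l, l), c ∪ j ∪ j)

Answer: d(d(j, j, c), d(b, l, l), c ∪ j ∪ j)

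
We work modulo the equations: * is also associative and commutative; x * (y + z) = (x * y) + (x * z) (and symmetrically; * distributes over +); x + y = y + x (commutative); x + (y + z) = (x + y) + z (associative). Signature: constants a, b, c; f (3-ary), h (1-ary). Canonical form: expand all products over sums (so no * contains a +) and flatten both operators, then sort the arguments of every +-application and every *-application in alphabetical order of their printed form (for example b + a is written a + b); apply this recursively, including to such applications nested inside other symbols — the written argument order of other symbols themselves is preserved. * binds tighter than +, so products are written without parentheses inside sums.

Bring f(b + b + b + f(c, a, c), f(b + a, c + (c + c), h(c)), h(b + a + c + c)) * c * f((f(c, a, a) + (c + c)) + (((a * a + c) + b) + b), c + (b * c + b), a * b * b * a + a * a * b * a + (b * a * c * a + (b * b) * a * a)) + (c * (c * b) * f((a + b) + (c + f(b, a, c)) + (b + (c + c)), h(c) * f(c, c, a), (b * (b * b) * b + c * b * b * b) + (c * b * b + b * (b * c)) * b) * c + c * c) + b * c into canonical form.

Answer: b * c + b * c * c * c * f(a + b + b + c + c + c + f(b, a, c), f(c, c, a) * h(c), b * b * b * b + b * b * b * c + b * b * b * c + b * b * b * c) + c * c + c * f(a * a + b + b + c + c + c + f(c, a, a), b + b * c + c, a * a * a * b + a * a * b * b + a * a * b * b + a * a * b * c) * f(b + b + b + f(c, a, c), f(a + b, c + c + c, h(c)), h(a + b + c + c))

Derivation:
Expand products over sums:  c * f(a * a + b + b + c + c + c + f(c, a, a), b + b * c + c, a * a * a * b + a * a * b * b + a * a * b * b + a * a * b * c) * f(b + b + b + f(c, a, c), f(a + b, c + c + c, h(c)), h(a + b + c + c)) + b * c * c * c * f(a + b + b + c + c + c + f(b, a, c), f(c, c, a) * h(c), b * b * b * b + b * b * b * c + b * b * b * c + b * b * b * c) + c * c + b * c
Sort:  b * c + b * c * c * c * f(a + b + b + c + c + c + f(b, a, c), f(c, c, a) * h(c), b * b * b * b + b * b * b * c + b * b * b * c + b * b * b * c) + c * c + c * f(a * a + b + b + c + c + c + f(c, a, a), b + b * c + c, a * a * a * b + a * a * b * b + a * a * b * b + a * a * b * c) * f(b + b + b + f(c, a, c), f(a + b, c + c + c, h(c)), h(a + b + c + c))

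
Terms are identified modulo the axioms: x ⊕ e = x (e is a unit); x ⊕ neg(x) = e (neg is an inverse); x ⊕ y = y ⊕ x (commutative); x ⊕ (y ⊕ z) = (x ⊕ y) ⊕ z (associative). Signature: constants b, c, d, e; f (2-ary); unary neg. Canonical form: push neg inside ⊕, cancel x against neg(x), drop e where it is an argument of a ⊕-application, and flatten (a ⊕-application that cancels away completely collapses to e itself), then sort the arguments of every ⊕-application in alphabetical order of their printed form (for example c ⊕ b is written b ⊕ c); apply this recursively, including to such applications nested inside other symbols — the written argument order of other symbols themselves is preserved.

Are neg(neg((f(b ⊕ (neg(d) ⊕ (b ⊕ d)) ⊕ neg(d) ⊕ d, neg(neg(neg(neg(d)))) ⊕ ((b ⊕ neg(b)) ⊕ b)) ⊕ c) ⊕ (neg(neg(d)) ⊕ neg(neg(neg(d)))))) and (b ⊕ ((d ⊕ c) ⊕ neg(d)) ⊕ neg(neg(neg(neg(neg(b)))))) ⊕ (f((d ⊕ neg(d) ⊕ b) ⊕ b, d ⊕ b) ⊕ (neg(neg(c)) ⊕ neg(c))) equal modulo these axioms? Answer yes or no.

Answer: yes — both canonical forms are c ⊕ f(b ⊕ b, b ⊕ d)

Derivation:
Left:  neg(neg((f(b ⊕ (neg(d) ⊕ (b ⊕ d)) ⊕ neg(d) ⊕ d, neg(neg(neg(neg(d)))) ⊕ ((b ⊕ neg(b)) ⊕ b)) ⊕ c) ⊕ (neg(neg(d)) ⊕ neg(neg(neg(d))))))
  Push neg inside:  distribute neg over ⊕ and collapse double neg
  Cancel inverse pairs:  d cancels
  Collect:  f(b ⊕ b, b ⊕ d) ⊕ c
  Order the arguments:  c ⊕ f(b ⊕ b, b ⊕ d)
Right:  (b ⊕ ((d ⊕ c) ⊕ neg(d)) ⊕ neg(neg(neg(neg(neg(b)))))) ⊕ (f((d ⊕ neg(d) ⊕ b) ⊕ b, d ⊕ b) ⊕ (neg(neg(c)) ⊕ neg(c)))
  Push neg inside:  distribute neg over ⊕ and collapse double neg
  Cancel inverse pairs:  b cancels; d cancels
  Collect:  c ⊕ f(b ⊕ b, b ⊕ d)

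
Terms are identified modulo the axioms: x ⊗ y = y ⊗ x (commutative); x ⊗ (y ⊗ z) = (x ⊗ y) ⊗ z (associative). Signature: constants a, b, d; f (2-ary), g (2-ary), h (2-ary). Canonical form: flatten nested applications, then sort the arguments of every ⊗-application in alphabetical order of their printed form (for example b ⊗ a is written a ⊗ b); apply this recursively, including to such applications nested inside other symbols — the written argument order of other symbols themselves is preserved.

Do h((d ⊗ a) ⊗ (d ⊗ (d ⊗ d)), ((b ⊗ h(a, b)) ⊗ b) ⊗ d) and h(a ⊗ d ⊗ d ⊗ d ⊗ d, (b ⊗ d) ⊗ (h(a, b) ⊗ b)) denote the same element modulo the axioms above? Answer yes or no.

Left:  h((d ⊗ a) ⊗ (d ⊗ (d ⊗ d)), ((b ⊗ h(a, b)) ⊗ b) ⊗ d)
  Descend into:  ((b ⊗ h(a, b)) ⊗ b) ⊗ d
  Un-nest:  b ⊗ h(a, b) ⊗ b ⊗ d
  Sort:  b ⊗ b ⊗ d ⊗ h(a, b)
  Reassemble:  h(a ⊗ d ⊗ d ⊗ d ⊗ d, b ⊗ b ⊗ d ⊗ h(a, b))
Right:  h(a ⊗ d ⊗ d ⊗ d ⊗ d, (b ⊗ d) ⊗ (h(a, b) ⊗ b))
  Focus inside:  (b ⊗ d) ⊗ (h(a, b) ⊗ b)
  Merge nested applications:  b ⊗ d ⊗ h(a, b) ⊗ b
  Sort:  b ⊗ b ⊗ d ⊗ h(a, b)
  Rebuild:  h(a ⊗ d ⊗ d ⊗ d ⊗ d, b ⊗ b ⊗ d ⊗ h(a, b))

Answer: yes — both canonical forms are h(a ⊗ d ⊗ d ⊗ d ⊗ d, b ⊗ b ⊗ d ⊗ h(a, b))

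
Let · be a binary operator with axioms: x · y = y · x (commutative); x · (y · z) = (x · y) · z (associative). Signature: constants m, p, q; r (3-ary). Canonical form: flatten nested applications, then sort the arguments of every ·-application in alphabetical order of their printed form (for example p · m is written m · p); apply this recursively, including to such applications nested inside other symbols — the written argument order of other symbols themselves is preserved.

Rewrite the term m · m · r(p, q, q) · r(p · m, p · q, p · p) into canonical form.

Answer: m · m · r(m · p, p · q, p · p) · r(p, q, q)

Derivation:
Canonicalize subterm:  r(p · m, p · q, p · p)  →  r(m · p, p · q, p · p)
Sort:  m · m · r(m · p, p · q, p · p) · r(p, q, q)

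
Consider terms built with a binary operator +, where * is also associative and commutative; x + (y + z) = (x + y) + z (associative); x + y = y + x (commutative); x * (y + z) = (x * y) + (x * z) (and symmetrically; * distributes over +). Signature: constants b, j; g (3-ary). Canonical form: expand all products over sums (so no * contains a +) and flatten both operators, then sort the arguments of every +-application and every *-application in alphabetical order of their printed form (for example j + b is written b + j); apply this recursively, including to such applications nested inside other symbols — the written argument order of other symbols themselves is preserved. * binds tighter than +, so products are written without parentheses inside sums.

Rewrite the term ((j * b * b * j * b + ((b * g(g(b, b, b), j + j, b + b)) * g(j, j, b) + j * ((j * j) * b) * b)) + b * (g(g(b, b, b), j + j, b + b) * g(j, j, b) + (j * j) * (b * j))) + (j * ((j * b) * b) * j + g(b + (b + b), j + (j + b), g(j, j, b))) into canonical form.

Answer: b * b * b * j * j + b * b * j * j * j + b * b * j * j * j + b * b * j * j * j + b * g(g(b, b, b), j + j, b + b) * g(j, j, b) + b * g(g(b, b, b), j + j, b + b) * g(j, j, b) + g(b + b + b, b + j + j, g(j, j, b))

Derivation:
Expand:  b * b * b * j * j + b * g(g(b, b, b), j + j, b + b) * g(j, j, b) + b * b * j * j * j + b * g(g(b, b, b), j + j, b + b) * g(j, j, b) + b * b * j * j * j + b * b * j * j * j + g(b + b + b, b + j + j, g(j, j, b))
Order the arguments:  b * b * b * j * j + b * b * j * j * j + b * b * j * j * j + b * b * j * j * j + b * g(g(b, b, b), j + j, b + b) * g(j, j, b) + b * g(g(b, b, b), j + j, b + b) * g(j, j, b) + g(b + b + b, b + j + j, g(j, j, b))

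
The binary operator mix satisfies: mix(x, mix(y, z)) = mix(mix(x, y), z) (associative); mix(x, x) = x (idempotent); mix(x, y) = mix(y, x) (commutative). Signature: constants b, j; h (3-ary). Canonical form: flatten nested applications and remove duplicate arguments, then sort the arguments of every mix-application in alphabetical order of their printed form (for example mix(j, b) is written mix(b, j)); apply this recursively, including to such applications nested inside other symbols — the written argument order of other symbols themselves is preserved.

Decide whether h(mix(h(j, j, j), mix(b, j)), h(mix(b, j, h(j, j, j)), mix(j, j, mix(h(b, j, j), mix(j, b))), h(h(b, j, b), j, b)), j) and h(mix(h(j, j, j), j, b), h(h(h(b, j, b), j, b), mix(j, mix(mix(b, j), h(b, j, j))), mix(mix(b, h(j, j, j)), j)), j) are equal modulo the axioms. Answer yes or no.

Answer: no — h(mix(b, h(j, j, j), j), h(mix(b, h(j, j, j), j), mix(b, h(b, j, j), j), h(h(b, j, b), j, b)), j) vs h(mix(b, h(j, j, j), j), h(h(h(b, j, b), j, b), mix(b, h(b, j, j), j), mix(b, h(j, j, j), j)), j)

Derivation:
Left:  h(mix(h(j, j, j), mix(b, j)), h(mix(b, j, h(j, j, j)), mix(j, j, mix(h(b, j, j), mix(j, b))), h(h(b, j, b), j, b)), j)
  Descend into:  mix(j, j, mix(h(b, j, j), mix(j, b)))
  Merge nested applications:  mix(j, j, h(b, j, j), j, b)
  Drop duplicates:  drop duplicate j, j
  Sort:  mix(b, h(b, j, j), j)
  Rebuild:  h(mix(b, h(j, j, j), j), h(mix(b, h(j, j, j), j), mix(b, h(b, j, j), j), h(h(b, j, b), j, b)), j)
Right:  h(mix(h(j, j, j), j, b), h(h(h(b, j, b), j, b), mix(j, mix(mix(b, j), h(b, j, j))), mix(mix(b, h(j, j, j)), j)), j)
  Descend into:  mix(j, mix(mix(b, j), h(b, j, j)))
  Flatten:  mix(j, b, j, h(b, j, j))
  Drop duplicates:  drop duplicate j
  Sort arguments:  mix(b, h(b, j, j), j)
  Reassemble:  h(mix(b, h(j, j, j), j), h(h(h(b, j, b), j, b), mix(b, h(b, j, j), j), mix(b, h(j, j, j), j)), j)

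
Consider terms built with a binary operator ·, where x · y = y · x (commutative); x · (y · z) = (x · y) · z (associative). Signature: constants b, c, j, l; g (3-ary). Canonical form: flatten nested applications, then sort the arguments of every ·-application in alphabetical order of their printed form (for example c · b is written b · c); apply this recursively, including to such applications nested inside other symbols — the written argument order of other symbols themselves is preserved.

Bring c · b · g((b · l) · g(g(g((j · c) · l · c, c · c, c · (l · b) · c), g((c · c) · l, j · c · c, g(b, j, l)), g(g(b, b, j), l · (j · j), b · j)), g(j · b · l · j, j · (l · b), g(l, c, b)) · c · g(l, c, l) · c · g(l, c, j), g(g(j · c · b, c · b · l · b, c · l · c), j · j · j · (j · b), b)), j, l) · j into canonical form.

Simplify inside:  g((b · l) · g(g(g((j · c) · l · c, c · c, c · (l · b) · c), g((c · c) · l, j · c · c, g(b, j, l)), g(g(b, b, j), l · (j · j), b · j)), g(j · b · l · j, j · (l · b), g(l, c, b)) · c · g(l, c, l) · c · g(l, c, j), g(g(j · c · b, c · b · l · b, c · l · c), j · j · j · (j · b), b)), j, l)  →  g(b · g(g(g(c · c · j · l, c · c, b · c · c · l), g(c · c · l, c · c · j, g(b, j, l)), g(g(b, b, j), j · j · l, b · j)), c · c · g(b · j · j · l, b · j · l, g(l, c, b)) · g(l, c, j) · g(l, c, l), g(g(b · c · j, b · b · c · l, c · c · l), b · j · j · j · j, b)) · l, j, l)
Sort:  b · c · g(b · g(g(g(c · c · j · l, c · c, b · c · c · l), g(c · c · l, c · c · j, g(b, j, l)), g(g(b, b, j), j · j · l, b · j)), c · c · g(b · j · j · l, b · j · l, g(l, c, b)) · g(l, c, j) · g(l, c, l), g(g(b · c · j, b · b · c · l, c · c · l), b · j · j · j · j, b)) · l, j, l) · j

Answer: b · c · g(b · g(g(g(c · c · j · l, c · c, b · c · c · l), g(c · c · l, c · c · j, g(b, j, l)), g(g(b, b, j), j · j · l, b · j)), c · c · g(b · j · j · l, b · j · l, g(l, c, b)) · g(l, c, j) · g(l, c, l), g(g(b · c · j, b · b · c · l, c · c · l), b · j · j · j · j, b)) · l, j, l) · j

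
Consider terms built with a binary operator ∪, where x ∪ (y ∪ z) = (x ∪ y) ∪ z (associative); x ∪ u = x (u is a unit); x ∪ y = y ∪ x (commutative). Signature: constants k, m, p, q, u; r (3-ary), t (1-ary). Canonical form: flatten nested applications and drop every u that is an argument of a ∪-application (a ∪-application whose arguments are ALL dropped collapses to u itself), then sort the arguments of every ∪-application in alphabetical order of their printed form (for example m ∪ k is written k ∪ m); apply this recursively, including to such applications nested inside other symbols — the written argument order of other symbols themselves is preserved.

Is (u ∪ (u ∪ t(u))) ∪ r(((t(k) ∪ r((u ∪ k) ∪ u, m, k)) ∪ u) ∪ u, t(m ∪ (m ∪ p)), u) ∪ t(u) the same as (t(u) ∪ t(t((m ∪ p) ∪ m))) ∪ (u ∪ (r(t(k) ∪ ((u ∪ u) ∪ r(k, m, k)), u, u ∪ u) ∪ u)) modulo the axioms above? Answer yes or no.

Left:  (u ∪ (u ∪ t(u))) ∪ r(((t(k) ∪ r((u ∪ k) ∪ u, m, k)) ∪ u) ∪ u, t(m ∪ (m ∪ p)), u) ∪ t(u)
  Flatten:  u ∪ u ∪ t(u) ∪ r(((t(k) ∪ r((u ∪ k) ∪ u, m, k)) ∪ u) ∪ u, t(m ∪ (m ∪ p)), u) ∪ t(u)
  Canonicalize subterm:  r(((t(k) ∪ r((u ∪ k) ∪ u, m, k)) ∪ u) ∪ u, t(m ∪ (m ∪ p)), u)  →  r(r(k, m, k) ∪ t(k), t(m ∪ m ∪ p), u)
  Units out:  drop u (×2)
  Order the arguments:  r(r(k, m, k) ∪ t(k), t(m ∪ m ∪ p), u) ∪ t(u) ∪ t(u)
Right:  (t(u) ∪ t(t((m ∪ p) ∪ m))) ∪ (u ∪ (r(t(k) ∪ ((u ∪ u) ∪ r(k, m, k)), u, u ∪ u) ∪ u))
  Merge nested applications:  t(u) ∪ t(t((m ∪ p) ∪ m)) ∪ u ∪ r(t(k) ∪ ((u ∪ u) ∪ r(k, m, k)), u, u ∪ u) ∪ u
  Canonicalize subterm:  t(t((m ∪ p) ∪ m))  →  t(t(m ∪ m ∪ p))
  Simplify inside:  r(t(k) ∪ ((u ∪ u) ∪ r(k, m, k)), u, u ∪ u)  →  r(r(k, m, k) ∪ t(k), u, u)
  Unit:  drop u (×2)
  Order the arguments:  r(r(k, m, k) ∪ t(k), u, u) ∪ t(t(m ∪ m ∪ p)) ∪ t(u)

Answer: no — r(r(k, m, k) ∪ t(k), t(m ∪ m ∪ p), u) ∪ t(u) ∪ t(u) vs r(r(k, m, k) ∪ t(k), u, u) ∪ t(t(m ∪ m ∪ p)) ∪ t(u)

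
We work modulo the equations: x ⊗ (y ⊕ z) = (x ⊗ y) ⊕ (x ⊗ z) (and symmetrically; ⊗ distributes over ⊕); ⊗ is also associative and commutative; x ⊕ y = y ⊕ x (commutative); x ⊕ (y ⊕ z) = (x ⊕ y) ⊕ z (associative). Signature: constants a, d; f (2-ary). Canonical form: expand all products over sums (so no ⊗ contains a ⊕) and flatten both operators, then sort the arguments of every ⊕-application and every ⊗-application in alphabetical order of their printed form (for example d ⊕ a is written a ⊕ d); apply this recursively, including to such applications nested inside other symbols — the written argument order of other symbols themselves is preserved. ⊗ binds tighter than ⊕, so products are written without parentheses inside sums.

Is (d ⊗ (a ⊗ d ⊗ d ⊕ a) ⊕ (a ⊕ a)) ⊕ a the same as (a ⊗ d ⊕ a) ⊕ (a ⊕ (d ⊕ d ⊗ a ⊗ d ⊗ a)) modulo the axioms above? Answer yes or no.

Answer: no — a ⊕ a ⊕ a ⊕ a ⊗ d ⊕ a ⊗ d ⊗ d ⊗ d vs a ⊕ a ⊕ a ⊗ a ⊗ d ⊗ d ⊕ a ⊗ d ⊕ d

Derivation:
Left:  (d ⊗ (a ⊗ d ⊗ d ⊕ a) ⊕ (a ⊕ a)) ⊕ a
  Distribute:  a ⊗ d ⊗ d ⊗ d ⊕ a ⊗ d ⊕ a ⊕ a ⊕ a
  Sort:  a ⊕ a ⊕ a ⊕ a ⊗ d ⊕ a ⊗ d ⊗ d ⊗ d
Right:  (a ⊗ d ⊕ a) ⊕ (a ⊕ (d ⊕ d ⊗ a ⊗ d ⊗ a))
  Flatten:  a ⊗ d ⊕ a ⊕ a ⊕ d ⊕ a ⊗ a ⊗ d ⊗ d
  Order the arguments:  a ⊕ a ⊕ a ⊗ a ⊗ d ⊗ d ⊕ a ⊗ d ⊕ d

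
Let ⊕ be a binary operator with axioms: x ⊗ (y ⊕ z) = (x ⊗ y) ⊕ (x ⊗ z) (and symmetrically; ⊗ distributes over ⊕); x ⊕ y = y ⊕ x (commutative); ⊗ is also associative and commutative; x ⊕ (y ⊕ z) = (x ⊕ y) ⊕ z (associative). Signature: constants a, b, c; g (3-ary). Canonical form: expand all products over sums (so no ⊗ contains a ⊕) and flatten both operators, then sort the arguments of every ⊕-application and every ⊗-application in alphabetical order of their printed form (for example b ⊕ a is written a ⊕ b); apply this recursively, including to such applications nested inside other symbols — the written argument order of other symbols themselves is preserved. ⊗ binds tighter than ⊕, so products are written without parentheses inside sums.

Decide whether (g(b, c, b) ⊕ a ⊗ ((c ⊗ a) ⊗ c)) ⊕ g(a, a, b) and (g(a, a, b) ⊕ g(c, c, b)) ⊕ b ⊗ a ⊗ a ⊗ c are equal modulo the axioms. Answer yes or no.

Answer: no — a ⊗ a ⊗ c ⊗ c ⊕ g(a, a, b) ⊕ g(b, c, b) vs a ⊗ a ⊗ b ⊗ c ⊕ g(a, a, b) ⊕ g(c, c, b)

Derivation:
Left:  (g(b, c, b) ⊕ a ⊗ ((c ⊗ a) ⊗ c)) ⊕ g(a, a, b)
  Merge nested applications:  g(b, c, b) ⊕ a ⊗ a ⊗ c ⊗ c ⊕ g(a, a, b)
  Sort arguments:  a ⊗ a ⊗ c ⊗ c ⊕ g(a, a, b) ⊕ g(b, c, b)
Right:  (g(a, a, b) ⊕ g(c, c, b)) ⊕ b ⊗ a ⊗ a ⊗ c
  Flatten:  g(a, a, b) ⊕ g(c, c, b) ⊕ a ⊗ a ⊗ b ⊗ c
  Order the arguments:  a ⊗ a ⊗ b ⊗ c ⊕ g(a, a, b) ⊕ g(c, c, b)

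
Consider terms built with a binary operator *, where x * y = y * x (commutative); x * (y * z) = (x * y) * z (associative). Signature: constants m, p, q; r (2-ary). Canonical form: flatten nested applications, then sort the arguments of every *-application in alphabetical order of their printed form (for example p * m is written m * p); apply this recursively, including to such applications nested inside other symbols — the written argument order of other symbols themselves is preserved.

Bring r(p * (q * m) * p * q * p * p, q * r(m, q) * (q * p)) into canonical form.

Focus inside:  p * (q * m) * p * q * p * p
Flatten:  p * q * m * p * q * p * p
Sort:  m * p * p * p * p * q * q
Rebuild:  r(m * p * p * p * p * q * q, p * q * q * r(m, q))

Answer: r(m * p * p * p * p * q * q, p * q * q * r(m, q))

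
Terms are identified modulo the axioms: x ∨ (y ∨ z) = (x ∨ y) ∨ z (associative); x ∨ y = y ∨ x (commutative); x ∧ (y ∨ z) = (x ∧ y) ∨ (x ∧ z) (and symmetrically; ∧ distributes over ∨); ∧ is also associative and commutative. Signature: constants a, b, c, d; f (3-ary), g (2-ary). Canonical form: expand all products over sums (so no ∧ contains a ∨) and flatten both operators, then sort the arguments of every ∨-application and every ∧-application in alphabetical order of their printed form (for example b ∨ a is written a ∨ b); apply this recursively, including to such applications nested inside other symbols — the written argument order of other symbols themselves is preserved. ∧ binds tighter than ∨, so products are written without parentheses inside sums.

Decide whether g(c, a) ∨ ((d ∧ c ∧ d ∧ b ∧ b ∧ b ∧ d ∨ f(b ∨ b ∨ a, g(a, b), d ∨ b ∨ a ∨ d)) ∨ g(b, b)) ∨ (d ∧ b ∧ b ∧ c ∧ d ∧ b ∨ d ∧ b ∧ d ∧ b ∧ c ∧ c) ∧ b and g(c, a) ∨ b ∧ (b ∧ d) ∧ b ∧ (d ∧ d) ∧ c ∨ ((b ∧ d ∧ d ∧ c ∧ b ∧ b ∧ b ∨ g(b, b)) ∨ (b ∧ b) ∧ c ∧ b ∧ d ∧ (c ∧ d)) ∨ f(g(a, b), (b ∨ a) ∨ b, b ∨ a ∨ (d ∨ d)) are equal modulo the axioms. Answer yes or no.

Answer: no — b ∧ b ∧ b ∧ b ∧ c ∧ d ∧ d ∨ b ∧ b ∧ b ∧ c ∧ c ∧ d ∧ d ∨ b ∧ b ∧ b ∧ c ∧ d ∧ d ∧ d ∨ f(a ∨ b ∨ b, g(a, b), a ∨ b ∨ d ∨ d) ∨ g(b, b) ∨ g(c, a) vs b ∧ b ∧ b ∧ b ∧ c ∧ d ∧ d ∨ b ∧ b ∧ b ∧ c ∧ c ∧ d ∧ d ∨ b ∧ b ∧ b ∧ c ∧ d ∧ d ∧ d ∨ f(g(a, b), a ∨ b ∨ b, a ∨ b ∨ d ∨ d) ∨ g(b, b) ∨ g(c, a)

Derivation:
Left:  g(c, a) ∨ ((d ∧ c ∧ d ∧ b ∧ b ∧ b ∧ d ∨ f(b ∨ b ∨ a, g(a, b), d ∨ b ∨ a ∨ d)) ∨ g(b, b)) ∨ (d ∧ b ∧ b ∧ c ∧ d ∧ b ∨ d ∧ b ∧ d ∧ b ∧ c ∧ c) ∧ b
  Expand:  g(c, a) ∨ b ∧ b ∧ b ∧ c ∧ d ∧ d ∧ d ∨ f(a ∨ b ∨ b, g(a, b), a ∨ b ∨ d ∨ d) ∨ g(b, b) ∨ b ∧ b ∧ b ∧ b ∧ c ∧ d ∧ d ∨ b ∧ b ∧ b ∧ c ∧ c ∧ d ∧ d
  Order the arguments:  b ∧ b ∧ b ∧ b ∧ c ∧ d ∧ d ∨ b ∧ b ∧ b ∧ c ∧ c ∧ d ∧ d ∨ b ∧ b ∧ b ∧ c ∧ d ∧ d ∧ d ∨ f(a ∨ b ∨ b, g(a, b), a ∨ b ∨ d ∨ d) ∨ g(b, b) ∨ g(c, a)
Right:  g(c, a) ∨ b ∧ (b ∧ d) ∧ b ∧ (d ∧ d) ∧ c ∨ ((b ∧ d ∧ d ∧ c ∧ b ∧ b ∧ b ∨ g(b, b)) ∨ (b ∧ b) ∧ c ∧ b ∧ d ∧ (c ∧ d)) ∨ f(g(a, b), (b ∨ a) ∨ b, b ∨ a ∨ (d ∨ d))
  Un-nest:  g(c, a) ∨ b ∧ b ∧ b ∧ c ∧ d ∧ d ∧ d ∨ b ∧ b ∧ b ∧ b ∧ c ∧ d ∧ d ∨ g(b, b) ∨ b ∧ b ∧ b ∧ c ∧ c ∧ d ∧ d ∨ f(g(a, b), a ∨ b ∨ b, a ∨ b ∨ d ∨ d)
  Sort:  b ∧ b ∧ b ∧ b ∧ c ∧ d ∧ d ∨ b ∧ b ∧ b ∧ c ∧ c ∧ d ∧ d ∨ b ∧ b ∧ b ∧ c ∧ d ∧ d ∧ d ∨ f(g(a, b), a ∨ b ∨ b, a ∨ b ∨ d ∨ d) ∨ g(b, b) ∨ g(c, a)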